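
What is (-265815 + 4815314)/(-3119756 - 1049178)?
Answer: -4549499/4168934 ≈ -1.0913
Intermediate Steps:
(-265815 + 4815314)/(-3119756 - 1049178) = 4549499/(-4168934) = 4549499*(-1/4168934) = -4549499/4168934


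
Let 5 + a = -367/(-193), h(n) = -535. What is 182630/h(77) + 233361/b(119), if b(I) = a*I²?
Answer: -314131460239/906105746 ≈ -346.68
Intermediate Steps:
a = -598/193 (a = -5 - 367/(-193) = -5 - 367*(-1/193) = -5 + 367/193 = -598/193 ≈ -3.0984)
b(I) = -598*I²/193
182630/h(77) + 233361/b(119) = 182630/(-535) + 233361/((-598/193*119²)) = 182630*(-1/535) + 233361/((-598/193*14161)) = -36526/107 + 233361/(-8468278/193) = -36526/107 + 233361*(-193/8468278) = -36526/107 - 45038673/8468278 = -314131460239/906105746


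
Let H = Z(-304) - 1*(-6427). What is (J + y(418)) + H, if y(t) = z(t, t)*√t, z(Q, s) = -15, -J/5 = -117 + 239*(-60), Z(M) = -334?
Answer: 78378 - 15*√418 ≈ 78071.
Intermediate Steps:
J = 72285 (J = -5*(-117 + 239*(-60)) = -5*(-117 - 14340) = -5*(-14457) = 72285)
H = 6093 (H = -334 - 1*(-6427) = -334 + 6427 = 6093)
y(t) = -15*√t
(J + y(418)) + H = (72285 - 15*√418) + 6093 = 78378 - 15*√418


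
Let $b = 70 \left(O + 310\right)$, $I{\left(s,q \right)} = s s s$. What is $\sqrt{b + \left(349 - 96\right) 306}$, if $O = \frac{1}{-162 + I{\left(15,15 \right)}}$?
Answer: $\frac{2 \sqrt{580063443}}{153} \approx 314.83$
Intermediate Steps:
$I{\left(s,q \right)} = s^{3}$ ($I{\left(s,q \right)} = s^{2} s = s^{3}$)
$O = \frac{1}{3213}$ ($O = \frac{1}{-162 + 15^{3}} = \frac{1}{-162 + 3375} = \frac{1}{3213} \approx 0.00031124$)
$b = \frac{9960310}{459}$ ($b = 70 \left(\frac{1}{3213} + 310\right) = 70 \cdot \frac{996031}{3213} = \frac{9960310}{459} \approx 21700.0$)
$\sqrt{b + \left(349 - 96\right) 306} = \sqrt{\frac{9960310}{459} + \left(349 - 96\right) 306} = \sqrt{\frac{9960310}{459} + 253 \cdot 306} = \sqrt{\frac{9960310}{459} + 77418} = \sqrt{\frac{45495172}{459}} = \frac{2 \sqrt{580063443}}{153}$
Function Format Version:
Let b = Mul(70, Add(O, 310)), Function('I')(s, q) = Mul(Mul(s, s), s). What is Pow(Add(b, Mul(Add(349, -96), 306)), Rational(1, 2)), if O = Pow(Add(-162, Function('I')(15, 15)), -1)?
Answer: Mul(Rational(2, 153), Pow(580063443, Rational(1, 2))) ≈ 314.83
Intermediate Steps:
Function('I')(s, q) = Pow(s, 3) (Function('I')(s, q) = Mul(Pow(s, 2), s) = Pow(s, 3))
O = Rational(1, 3213) (O = Pow(Add(-162, Pow(15, 3)), -1) = Pow(Add(-162, 3375), -1) = Pow(3213, -1) = Rational(1, 3213) ≈ 0.00031124)
b = Rational(9960310, 459) (b = Mul(70, Add(Rational(1, 3213), 310)) = Mul(70, Rational(996031, 3213)) = Rational(9960310, 459) ≈ 21700.)
Pow(Add(b, Mul(Add(349, -96), 306)), Rational(1, 2)) = Pow(Add(Rational(9960310, 459), Mul(Add(349, -96), 306)), Rational(1, 2)) = Pow(Add(Rational(9960310, 459), Mul(253, 306)), Rational(1, 2)) = Pow(Add(Rational(9960310, 459), 77418), Rational(1, 2)) = Pow(Rational(45495172, 459), Rational(1, 2)) = Mul(Rational(2, 153), Pow(580063443, Rational(1, 2)))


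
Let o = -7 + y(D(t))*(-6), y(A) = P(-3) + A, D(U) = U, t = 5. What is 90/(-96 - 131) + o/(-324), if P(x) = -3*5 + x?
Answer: -45277/73548 ≈ -0.61561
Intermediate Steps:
P(x) = -15 + x
y(A) = -18 + A (y(A) = (-15 - 3) + A = -18 + A)
o = 71 (o = -7 + (-18 + 5)*(-6) = -7 - 13*(-6) = -7 + 78 = 71)
90/(-96 - 131) + o/(-324) = 90/(-96 - 131) + 71/(-324) = 90/(-227) + 71*(-1/324) = 90*(-1/227) - 71/324 = -90/227 - 71/324 = -45277/73548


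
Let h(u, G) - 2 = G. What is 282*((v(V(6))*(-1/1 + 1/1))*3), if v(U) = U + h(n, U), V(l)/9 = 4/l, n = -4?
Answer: 0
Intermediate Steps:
h(u, G) = 2 + G
V(l) = 36/l (V(l) = 9*(4/l) = 36/l)
v(U) = 2 + 2*U (v(U) = U + (2 + U) = 2 + 2*U)
282*((v(V(6))*(-1/1 + 1/1))*3) = 282*(((2 + 2*(36/6))*(-1/1 + 1/1))*3) = 282*(((2 + 2*(36*(⅙)))*(-1*1 + 1*1))*3) = 282*(((2 + 2*6)*(-1 + 1))*3) = 282*(((2 + 12)*0)*3) = 282*((14*0)*3) = 282*(0*3) = 282*0 = 0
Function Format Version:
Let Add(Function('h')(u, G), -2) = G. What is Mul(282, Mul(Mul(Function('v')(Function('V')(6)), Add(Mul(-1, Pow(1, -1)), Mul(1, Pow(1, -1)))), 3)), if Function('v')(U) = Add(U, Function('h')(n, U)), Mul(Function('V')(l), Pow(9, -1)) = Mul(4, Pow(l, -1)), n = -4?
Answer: 0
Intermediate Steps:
Function('h')(u, G) = Add(2, G)
Function('V')(l) = Mul(36, Pow(l, -1)) (Function('V')(l) = Mul(9, Mul(4, Pow(l, -1))) = Mul(36, Pow(l, -1)))
Function('v')(U) = Add(2, Mul(2, U)) (Function('v')(U) = Add(U, Add(2, U)) = Add(2, Mul(2, U)))
Mul(282, Mul(Mul(Function('v')(Function('V')(6)), Add(Mul(-1, Pow(1, -1)), Mul(1, Pow(1, -1)))), 3)) = Mul(282, Mul(Mul(Add(2, Mul(2, Mul(36, Pow(6, -1)))), Add(Mul(-1, Pow(1, -1)), Mul(1, Pow(1, -1)))), 3)) = Mul(282, Mul(Mul(Add(2, Mul(2, Mul(36, Rational(1, 6)))), Add(Mul(-1, 1), Mul(1, 1))), 3)) = Mul(282, Mul(Mul(Add(2, Mul(2, 6)), Add(-1, 1)), 3)) = Mul(282, Mul(Mul(Add(2, 12), 0), 3)) = Mul(282, Mul(Mul(14, 0), 3)) = Mul(282, Mul(0, 3)) = Mul(282, 0) = 0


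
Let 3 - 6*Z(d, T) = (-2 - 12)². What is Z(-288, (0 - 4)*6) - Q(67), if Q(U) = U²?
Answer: -27127/6 ≈ -4521.2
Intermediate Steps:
Z(d, T) = -193/6 (Z(d, T) = ½ - (-2 - 12)²/6 = ½ - ⅙*(-14)² = ½ - ⅙*196 = ½ - 98/3 = -193/6)
Z(-288, (0 - 4)*6) - Q(67) = -193/6 - 1*67² = -193/6 - 1*4489 = -193/6 - 4489 = -27127/6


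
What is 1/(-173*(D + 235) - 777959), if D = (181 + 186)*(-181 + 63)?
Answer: 1/6673324 ≈ 1.4985e-7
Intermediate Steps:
D = -43306 (D = 367*(-118) = -43306)
1/(-173*(D + 235) - 777959) = 1/(-173*(-43306 + 235) - 777959) = 1/(-173*(-43071) - 777959) = 1/(7451283 - 777959) = 1/6673324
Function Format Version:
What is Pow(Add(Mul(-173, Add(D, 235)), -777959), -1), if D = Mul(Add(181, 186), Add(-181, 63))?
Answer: Rational(1, 6673324) ≈ 1.4985e-7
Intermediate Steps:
D = -43306 (D = Mul(367, -118) = -43306)
Pow(Add(Mul(-173, Add(D, 235)), -777959), -1) = Pow(Add(Mul(-173, Add(-43306, 235)), -777959), -1) = Pow(Add(Mul(-173, -43071), -777959), -1) = Pow(Add(7451283, -777959), -1) = Pow(6673324, -1) = Rational(1, 6673324)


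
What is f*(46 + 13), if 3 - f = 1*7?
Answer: -236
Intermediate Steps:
f = -4 (f = 3 - 7 = -4)
f*(46 + 13) = -4*(46 + 13) = -4*59 = -236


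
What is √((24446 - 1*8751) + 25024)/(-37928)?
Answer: -7*√831/37928 ≈ -0.0053203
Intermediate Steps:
√((24446 - 1*8751) + 25024)/(-37928) = √((24446 - 8751) + 25024)*(-1/37928) = √(15695 + 25024)*(-1/37928) = √40719*(-1/37928) = (7*√831)*(-1/37928) = -7*√831/37928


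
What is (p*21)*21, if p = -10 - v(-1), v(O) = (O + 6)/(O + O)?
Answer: -6615/2 ≈ -3307.5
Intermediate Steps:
v(O) = (6 + O)/(2*O) (v(O) = (6 + O)/((2*O)) = (6 + O)*(1/(2*O)) = (6 + O)/(2*O))
p = -15/2 (p = -10 - (6 - 1)/(2*(-1)) = -10 - (-1)*5/2 = -10 - 1*(-5/2) = -10 + 5/2 = -15/2 ≈ -7.5000)
(p*21)*21 = -15/2*21*21 = -315/2*21 = -6615/2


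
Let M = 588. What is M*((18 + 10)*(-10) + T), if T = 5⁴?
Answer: 202860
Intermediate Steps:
T = 625
M*((18 + 10)*(-10) + T) = 588*((18 + 10)*(-10) + 625) = 588*(28*(-10) + 625) = 588*(-280 + 625) = 588*345 = 202860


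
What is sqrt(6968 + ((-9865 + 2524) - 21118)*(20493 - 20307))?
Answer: I*sqrt(5286406) ≈ 2299.2*I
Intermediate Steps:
sqrt(6968 + ((-9865 + 2524) - 21118)*(20493 - 20307)) = sqrt(6968 + (-7341 - 21118)*186) = sqrt(6968 - 28459*186) = sqrt(6968 - 5293374) = sqrt(-5286406) = I*sqrt(5286406)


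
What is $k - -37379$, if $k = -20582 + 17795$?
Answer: $34592$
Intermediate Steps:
$k = -2787$
$k - -37379 = -2787 - -37379 = -2787 + 37379 = 34592$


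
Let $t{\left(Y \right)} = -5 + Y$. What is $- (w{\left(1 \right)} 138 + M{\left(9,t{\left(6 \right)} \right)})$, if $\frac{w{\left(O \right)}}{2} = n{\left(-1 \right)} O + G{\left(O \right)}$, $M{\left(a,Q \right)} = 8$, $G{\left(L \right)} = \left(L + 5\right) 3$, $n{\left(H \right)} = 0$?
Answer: $-4976$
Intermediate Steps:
$G{\left(L \right)} = 15 + 3 L$ ($G{\left(L \right)} = \left(5 + L\right) 3 = 15 + 3 L$)
$w{\left(O \right)} = 30 + 6 O$ ($w{\left(O \right)} = 2 \left(0 O + \left(15 + 3 O\right)\right) = 2 \left(0 + \left(15 + 3 O\right)\right) = 2 \left(15 + 3 O\right) = 30 + 6 O$)
$- (w{\left(1 \right)} 138 + M{\left(9,t{\left(6 \right)} \right)}) = - (\left(30 + 6 \cdot 1\right) 138 + 8) = - (\left(30 + 6\right) 138 + 8) = - (36 \cdot 138 + 8) = - (4968 + 8) = \left(-1\right) 4976 = -4976$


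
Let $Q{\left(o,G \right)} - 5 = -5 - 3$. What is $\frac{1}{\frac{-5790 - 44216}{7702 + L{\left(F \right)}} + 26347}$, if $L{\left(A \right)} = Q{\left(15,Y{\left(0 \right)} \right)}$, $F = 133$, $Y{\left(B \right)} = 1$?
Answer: $\frac{7699}{202795547} \approx 3.7964 \cdot 10^{-5}$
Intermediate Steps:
$Q{\left(o,G \right)} = -3$ ($Q{\left(o,G \right)} = 5 - 8 = -3$)
$L{\left(A \right)} = -3$
$\frac{1}{\frac{-5790 - 44216}{7702 + L{\left(F \right)}} + 26347} = \frac{1}{\frac{-5790 - 44216}{7702 - 3} + 26347} = \frac{1}{- \frac{50006}{7699} + 26347} = \frac{1}{\frac{202795547}{7699}} = \frac{7699}{202795547}$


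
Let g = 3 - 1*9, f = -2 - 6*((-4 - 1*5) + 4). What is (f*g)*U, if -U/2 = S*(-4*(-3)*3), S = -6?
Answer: -72576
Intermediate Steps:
f = 28 (f = -2 - 6*((-4 - 5) + 4) = -2 - 6*(-9 + 4) = -2 - 6*(-5) = -2 - 1*(-30) = -2 + 30 = 28)
U = 432 (U = -(-12)*-4*(-3)*3 = -(-12)*12*3 = -(-12)*36 = -2*(-216) = 432)
g = -6 (g = 3 - 9 = -6)
(f*g)*U = (28*(-6))*432 = -168*432 = -72576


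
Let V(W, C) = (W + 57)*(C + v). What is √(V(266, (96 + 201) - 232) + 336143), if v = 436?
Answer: √497966 ≈ 705.67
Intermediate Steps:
V(W, C) = (57 + W)*(436 + C) (V(W, C) = (W + 57)*(C + 436) = (57 + W)*(436 + C))
√(V(266, (96 + 201) - 232) + 336143) = √((24852 + 57*((96 + 201) - 232) + 436*266 + ((96 + 201) - 232)*266) + 336143) = √((24852 + 57*(297 - 232) + 115976 + (297 - 232)*266) + 336143) = √((24852 + 57*65 + 115976 + 65*266) + 336143) = √((24852 + 3705 + 115976 + 17290) + 336143) = √(161823 + 336143) = √497966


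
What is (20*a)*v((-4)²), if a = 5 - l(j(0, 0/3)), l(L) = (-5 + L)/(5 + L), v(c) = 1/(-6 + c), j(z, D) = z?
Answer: 12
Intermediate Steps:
l(L) = (-5 + L)/(5 + L)
a = 6 (a = 5 - (-5 + 0)/(5 + 0) = 5 - (-5)/5 = 5 - 1*(-1) = 5 + 1 = 6)
(20*a)*v((-4)²) = (20*6)/(-6 + (-4)²) = 120/(-6 + 16) = 120/10 = 120*(⅒) = 12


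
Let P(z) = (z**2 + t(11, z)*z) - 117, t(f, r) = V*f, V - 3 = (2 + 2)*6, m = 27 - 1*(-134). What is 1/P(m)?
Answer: 1/73621 ≈ 1.3583e-5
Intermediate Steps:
m = 161 (m = 27 + 134 = 161)
V = 27 (V = 3 + (2 + 2)*6 = 3 + 4*6 = 3 + 24 = 27)
t(f, r) = 27*f
P(z) = -117 + z**2 + 297*z (P(z) = (z**2 + (27*11)*z) - 117 = (z**2 + 297*z) - 117 = -117 + z**2 + 297*z)
1/P(m) = 1/(-117 + 161**2 + 297*161) = 1/(-117 + 25921 + 47817) = 1/73621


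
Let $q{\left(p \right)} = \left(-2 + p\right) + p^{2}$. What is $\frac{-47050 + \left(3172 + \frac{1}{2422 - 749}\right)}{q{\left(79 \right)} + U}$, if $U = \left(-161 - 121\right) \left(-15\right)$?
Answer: $- \frac{73407893}{17646804} \approx -4.1598$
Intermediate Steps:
$U = 4230$ ($U = \left(-282\right) \left(-15\right) = 4230$)
$q{\left(p \right)} = -2 + p + p^{2}$
$\frac{-47050 + \left(3172 + \frac{1}{2422 - 749}\right)}{q{\left(79 \right)} + U} = \frac{-47050 + \left(3172 + \frac{1}{2422 - 749}\right)}{\left(-2 + 79 + 79^{2}\right) + 4230} = \frac{-47050 + \left(3172 + \frac{1}{1673}\right)}{\left(-2 + 79 + 6241\right) + 4230} = \frac{-47050 + \left(3172 + \frac{1}{1673}\right)}{6318 + 4230} = \frac{-47050 + \frac{5306757}{1673}}{10548} = \left(- \frac{73407893}{1673}\right) \frac{1}{10548} = - \frac{73407893}{17646804}$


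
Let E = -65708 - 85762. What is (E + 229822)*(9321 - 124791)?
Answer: -9047305440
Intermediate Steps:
E = -151470
(E + 229822)*(9321 - 124791) = (-151470 + 229822)*(9321 - 124791) = 78352*(-115470) = -9047305440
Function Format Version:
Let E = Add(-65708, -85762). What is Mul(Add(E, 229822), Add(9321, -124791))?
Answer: -9047305440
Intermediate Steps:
E = -151470
Mul(Add(E, 229822), Add(9321, -124791)) = Mul(Add(-151470, 229822), Add(9321, -124791)) = Mul(78352, -115470) = -9047305440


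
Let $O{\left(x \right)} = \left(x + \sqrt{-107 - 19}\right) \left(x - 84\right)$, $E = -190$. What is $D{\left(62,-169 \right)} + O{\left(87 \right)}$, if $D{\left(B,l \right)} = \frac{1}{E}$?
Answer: $\frac{49589}{190} + 9 i \sqrt{14} \approx 260.99 + 33.675 i$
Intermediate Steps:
$D{\left(B,l \right)} = - \frac{1}{190}$ ($D{\left(B,l \right)} = \frac{1}{-190} = - \frac{1}{190}$)
$O{\left(x \right)} = \left(-84 + x\right) \left(x + 3 i \sqrt{14}\right)$ ($O{\left(x \right)} = \left(x + \sqrt{-126}\right) \left(-84 + x\right) = \left(x + 3 i \sqrt{14}\right) \left(-84 + x\right) = \left(-84 + x\right) \left(x + 3 i \sqrt{14}\right)$)
$D{\left(62,-169 \right)} + O{\left(87 \right)} = - \frac{1}{190} + \left(87^{2} - 7308 - 252 i \sqrt{14} + 3 i 87 \sqrt{14}\right) = - \frac{1}{190} + \left(7569 - 7308 - 252 i \sqrt{14} + 261 i \sqrt{14}\right) = - \frac{1}{190} + \left(261 + 9 i \sqrt{14}\right) = \frac{49589}{190} + 9 i \sqrt{14}$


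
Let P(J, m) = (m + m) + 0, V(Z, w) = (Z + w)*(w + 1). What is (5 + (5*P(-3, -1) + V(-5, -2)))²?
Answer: 4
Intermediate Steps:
V(Z, w) = (1 + w)*(Z + w) (V(Z, w) = (Z + w)*(1 + w) = (1 + w)*(Z + w))
P(J, m) = 2*m (P(J, m) = 2*m + 0 = 2*m)
(5 + (5*P(-3, -1) + V(-5, -2)))² = (5 + (5*(2*(-1)) + (-5 - 2 + (-2)² - 5*(-2))))² = (5 + (5*(-2) + (-5 - 2 + 4 + 10)))² = (5 + (-10 + 7))² = (5 - 3)² = 2² = 4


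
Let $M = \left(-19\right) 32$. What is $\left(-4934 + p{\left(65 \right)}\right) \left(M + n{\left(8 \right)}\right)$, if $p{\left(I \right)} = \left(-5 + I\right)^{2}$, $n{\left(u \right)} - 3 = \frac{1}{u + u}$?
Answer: $\frac{6455893}{8} \approx 8.0699 \cdot 10^{5}$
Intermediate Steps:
$n{\left(u \right)} = 3 + \frac{1}{2 u}$ ($n{\left(u \right)} = 3 + \frac{1}{u + u} = 3 + \frac{1}{2 u}$)
$M = -608$
$\left(-4934 + p{\left(65 \right)}\right) \left(M + n{\left(8 \right)}\right) = \left(-4934 + \left(-5 + 65\right)^{2}\right) \left(-608 + \left(3 + \frac{1}{2 \cdot 8}\right)\right) = \left(-4934 + 60^{2}\right) \left(-608 + \left(3 + \frac{1}{2} \cdot \frac{1}{8}\right)\right) = \left(-4934 + 3600\right) \left(-608 + \left(3 + \frac{1}{16}\right)\right) = - 1334 \left(-608 + \frac{49}{16}\right) = \left(-1334\right) \left(- \frac{9679}{16}\right) = \frac{6455893}{8}$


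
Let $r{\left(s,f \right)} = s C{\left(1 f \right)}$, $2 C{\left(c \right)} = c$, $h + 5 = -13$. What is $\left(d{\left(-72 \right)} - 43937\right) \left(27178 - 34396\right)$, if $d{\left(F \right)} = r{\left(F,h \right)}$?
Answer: $312460002$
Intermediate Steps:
$h = -18$ ($h = -5 - 13 = -18$)
$C{\left(c \right)} = \frac{c}{2}$
$r{\left(s,f \right)} = \frac{f s}{2}$ ($r{\left(s,f \right)} = s \frac{1 f}{2} = s \frac{f}{2} = \frac{f s}{2}$)
$d{\left(F \right)} = - 9 F$ ($d{\left(F \right)} = \frac{1}{2} \left(-18\right) F = - 9 F$)
$\left(d{\left(-72 \right)} - 43937\right) \left(27178 - 34396\right) = \left(\left(-9\right) \left(-72\right) - 43937\right) \left(27178 - 34396\right) = \left(648 - 43937\right) \left(-7218\right) = \left(-43289\right) \left(-7218\right) = 312460002$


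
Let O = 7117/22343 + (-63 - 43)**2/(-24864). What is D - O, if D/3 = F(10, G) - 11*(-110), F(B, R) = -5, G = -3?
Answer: 502084500335/138884088 ≈ 3615.1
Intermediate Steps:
D = 3615 (D = 3*(-5 - 11*(-110)) = 3*(-5 + 1210) = 3*1205 = 3615)
O = -18522215/138884088 (O = 7117*(1/22343) + (-106)**2*(-1/24864) = 7117/22343 + 11236*(-1/24864) = 7117/22343 - 2809/6216 = -18522215/138884088 ≈ -0.13336)
D - O = 3615 - 1*(-18522215/138884088) = 3615 + 18522215/138884088 = 502084500335/138884088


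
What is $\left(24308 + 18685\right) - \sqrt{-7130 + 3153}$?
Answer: $42993 - i \sqrt{3977} \approx 42993.0 - 63.063 i$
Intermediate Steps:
$\left(24308 + 18685\right) - \sqrt{-7130 + 3153} = 42993 - \sqrt{-3977} = 42993 - i \sqrt{3977}$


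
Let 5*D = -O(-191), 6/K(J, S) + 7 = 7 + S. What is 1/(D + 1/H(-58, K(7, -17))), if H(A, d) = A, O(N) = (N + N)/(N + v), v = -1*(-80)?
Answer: -32190/22711 ≈ -1.4174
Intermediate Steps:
v = 80
K(J, S) = 6/S (K(J, S) = 6/(-7 + (7 + S)) = 6/S)
O(N) = 2*N/(80 + N) (O(N) = (N + N)/(N + 80) = (2*N)/(80 + N) = 2*N/(80 + N))
D = -382/555 (D = (-2*(-191)/(80 - 191))/5 = (-2*(-191)/(-111))/5 = (-2*(-191)*(-1)/111)/5 = (-1*382/111)/5 = (⅕)*(-382/111) = -382/555 ≈ -0.68829)
1/(D + 1/H(-58, K(7, -17))) = 1/(-382/555 + 1/(-58)) = 1/(-382/555 - 1/58) = 1/(-22711/32190) = -32190/22711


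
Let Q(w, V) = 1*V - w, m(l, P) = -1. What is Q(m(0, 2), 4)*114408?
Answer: 572040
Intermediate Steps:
Q(w, V) = V - w
Q(m(0, 2), 4)*114408 = (4 - 1*(-1))*114408 = (4 + 1)*114408 = 5*114408 = 572040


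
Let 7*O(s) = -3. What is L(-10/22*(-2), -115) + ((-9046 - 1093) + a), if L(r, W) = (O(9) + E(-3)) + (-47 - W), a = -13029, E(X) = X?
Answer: -161724/7 ≈ -23103.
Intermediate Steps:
O(s) = -3/7 (O(s) = (⅐)*(-3) = -3/7)
L(r, W) = -353/7 - W (L(r, W) = (-3/7 - 3) + (-47 - W) = -24/7 + (-47 - W) = -353/7 - W)
L(-10/22*(-2), -115) + ((-9046 - 1093) + a) = (-353/7 - 1*(-115)) + ((-9046 - 1093) - 13029) = (-353/7 + 115) + (-10139 - 13029) = 452/7 - 23168 = -161724/7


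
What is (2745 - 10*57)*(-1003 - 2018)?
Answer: -6570675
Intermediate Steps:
(2745 - 10*57)*(-1003 - 2018) = (2745 - 570)*(-3021) = 2175*(-3021) = -6570675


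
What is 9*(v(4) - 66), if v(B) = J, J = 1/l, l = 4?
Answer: -2367/4 ≈ -591.75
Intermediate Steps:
J = ¼ (J = 1/4 = ¼ ≈ 0.25000)
v(B) = ¼
9*(v(4) - 66) = 9*(¼ - 66) = 9*(-263/4) = -2367/4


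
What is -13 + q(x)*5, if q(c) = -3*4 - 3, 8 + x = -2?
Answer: -88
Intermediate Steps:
x = -10 (x = -8 - 2 = -10)
q(c) = -15 (q(c) = -12 - 3 = -15)
-13 + q(x)*5 = -13 - 15*5 = -13 - 75 = -88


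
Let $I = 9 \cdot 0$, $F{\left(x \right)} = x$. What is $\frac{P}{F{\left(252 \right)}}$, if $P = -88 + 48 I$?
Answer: $- \frac{22}{63} \approx -0.34921$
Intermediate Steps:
$I = 0$
$P = -88$ ($P = -88 + 48 \cdot 0 = -88 + 0 = -88$)
$\frac{P}{F{\left(252 \right)}} = - \frac{88}{252} = \left(-88\right) \frac{1}{252} = - \frac{22}{63}$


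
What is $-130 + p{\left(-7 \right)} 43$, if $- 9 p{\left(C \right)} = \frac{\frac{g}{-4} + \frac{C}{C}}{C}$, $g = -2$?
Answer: $- \frac{5417}{42} \approx -128.98$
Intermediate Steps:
$p{\left(C \right)} = - \frac{1}{6 C}$ ($p{\left(C \right)} = - \frac{\left(- \frac{2}{-4} + \frac{C}{C}\right) \frac{1}{C}}{9} = - \frac{\left(\left(-2\right) \left(- \frac{1}{4}\right) + 1\right) \frac{1}{C}}{9} = - \frac{\left(\frac{1}{2} + 1\right) \frac{1}{C}}{9} = - \frac{\frac{3}{2} \frac{1}{C}}{9} = - \frac{1}{6 C}$)
$-130 + p{\left(-7 \right)} 43 = -130 + - \frac{1}{6 \left(-7\right)} 43 = -130 + \left(- \frac{1}{6}\right) \left(- \frac{1}{7}\right) 43 = -130 + \frac{1}{42} \cdot 43 = -130 + \frac{43}{42} = - \frac{5417}{42}$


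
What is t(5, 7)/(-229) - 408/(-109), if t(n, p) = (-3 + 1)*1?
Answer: 93650/24961 ≈ 3.7519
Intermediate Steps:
t(n, p) = -2 (t(n, p) = -2*1 = -2)
t(5, 7)/(-229) - 408/(-109) = -2/(-229) - 408/(-109) = -2*(-1/229) - 408*(-1/109) = 2/229 + 408/109 = 93650/24961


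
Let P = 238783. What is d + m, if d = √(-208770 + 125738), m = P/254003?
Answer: 238783/254003 + 2*I*√20758 ≈ 0.94008 + 288.15*I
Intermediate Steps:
m = 238783/254003 ≈ 0.94008
d = 2*I*√20758 (d = √(-83032) = 2*I*√20758 ≈ 288.15*I)
d + m = 2*I*√20758 + 238783/254003 = 238783/254003 + 2*I*√20758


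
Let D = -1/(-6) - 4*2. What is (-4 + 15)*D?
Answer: -517/6 ≈ -86.167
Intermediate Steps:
D = -47/6 (D = -1*(-⅙) - 8 = ⅙ - 8 = -47/6 ≈ -7.8333)
(-4 + 15)*D = (-4 + 15)*(-47/6) = 11*(-47/6) = -517/6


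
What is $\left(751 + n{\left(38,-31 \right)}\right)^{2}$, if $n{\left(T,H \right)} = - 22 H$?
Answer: $2053489$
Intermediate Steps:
$\left(751 + n{\left(38,-31 \right)}\right)^{2} = \left(751 - -682\right)^{2} = \left(751 + 682\right)^{2} = 1433^{2} = 2053489$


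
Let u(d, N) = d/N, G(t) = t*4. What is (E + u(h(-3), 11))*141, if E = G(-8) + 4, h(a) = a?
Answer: -43851/11 ≈ -3986.5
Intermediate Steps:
G(t) = 4*t
E = -28 (E = 4*(-8) + 4 = -32 + 4 = -28)
(E + u(h(-3), 11))*141 = (-28 - 3/11)*141 = -311/11*141 = -43851/11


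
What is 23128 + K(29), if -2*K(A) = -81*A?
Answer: 48605/2 ≈ 24303.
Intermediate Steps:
K(A) = 81*A/2 (K(A) = -(-81)*A/2 = 81*A/2)
23128 + K(29) = 23128 + (81/2)*29 = 23128 + 2349/2 = 48605/2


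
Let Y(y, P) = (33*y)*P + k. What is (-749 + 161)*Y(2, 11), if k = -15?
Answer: -418068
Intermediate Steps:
Y(y, P) = -15 + 33*P*y (Y(y, P) = (33*y)*P - 15 = 33*P*y - 15 = -15 + 33*P*y)
(-749 + 161)*Y(2, 11) = (-749 + 161)*(-15 + 33*11*2) = -588*(-15 + 726) = -588*711 = -418068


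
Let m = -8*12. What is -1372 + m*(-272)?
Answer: 24740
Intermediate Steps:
m = -96
-1372 + m*(-272) = -1372 - 96*(-272) = -1372 + 26112 = 24740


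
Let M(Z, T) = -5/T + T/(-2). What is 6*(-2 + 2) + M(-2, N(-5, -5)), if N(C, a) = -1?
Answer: 11/2 ≈ 5.5000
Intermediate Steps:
M(Z, T) = -5/T - T/2 (M(Z, T) = -5/T + T*(-½) = -5/T - T/2)
6*(-2 + 2) + M(-2, N(-5, -5)) = 6*(-2 + 2) + (-5/(-1) - ½*(-1)) = 6*0 + (-5*(-1) + ½) = 0 + (5 + ½) = 0 + 11/2 = 11/2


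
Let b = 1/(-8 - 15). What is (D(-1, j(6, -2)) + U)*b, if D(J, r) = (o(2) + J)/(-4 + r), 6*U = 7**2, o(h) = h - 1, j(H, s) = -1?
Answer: -49/138 ≈ -0.35507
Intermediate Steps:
o(h) = -1 + h
U = 49/6 (U = (1/6)*7**2 = (1/6)*49 = 49/6 ≈ 8.1667)
D(J, r) = (1 + J)/(-4 + r) (D(J, r) = ((-1 + 2) + J)/(-4 + r) = (1 + J)/(-4 + r))
b = -1/23 (b = 1/(-23) = -1/23 ≈ -0.043478)
(D(-1, j(6, -2)) + U)*b = ((1 - 1)/(-4 - 1) + 49/6)*(-1/23) = (0/(-5) + 49/6)*(-1/23) = (-1/5*0 + 49/6)*(-1/23) = (0 + 49/6)*(-1/23) = (49/6)*(-1/23) = -49/138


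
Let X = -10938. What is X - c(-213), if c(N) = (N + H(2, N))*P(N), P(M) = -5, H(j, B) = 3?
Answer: -11988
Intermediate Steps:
c(N) = -15 - 5*N (c(N) = (N + 3)*(-5) = (3 + N)*(-5) = -15 - 5*N)
X - c(-213) = -10938 - (-15 - 5*(-213)) = -10938 - (-15 + 1065) = -10938 - 1*1050 = -10938 - 1050 = -11988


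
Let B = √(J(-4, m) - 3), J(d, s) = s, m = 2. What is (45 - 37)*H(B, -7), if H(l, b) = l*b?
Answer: -56*I ≈ -56.0*I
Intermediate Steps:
B = I (B = √(2 - 3) = √(-1) = I ≈ 1.0*I)
H(l, b) = b*l
(45 - 37)*H(B, -7) = (45 - 37)*(-7*I) = 8*(-7*I) = -56*I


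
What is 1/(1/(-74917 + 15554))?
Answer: -59363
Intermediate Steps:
1/(1/(-74917 + 15554)) = 1/(1/(-59363)) = 1/(-1/59363) = -59363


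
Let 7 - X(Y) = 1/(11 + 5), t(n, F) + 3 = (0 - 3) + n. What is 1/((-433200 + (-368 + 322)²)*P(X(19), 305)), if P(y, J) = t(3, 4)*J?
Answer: 1/394441860 ≈ 2.5352e-9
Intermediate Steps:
t(n, F) = -6 + n (t(n, F) = -3 + ((0 - 3) + n) = -3 + (-3 + n) = -6 + n)
X(Y) = 111/16 (X(Y) = 7 - 1/(11 + 5) = 7 - 1/16 = 111/16)
P(y, J) = -3*J (P(y, J) = (-6 + 3)*J = -3*J)
1/((-433200 + (-368 + 322)²)*P(X(19), 305)) = 1/((-433200 + (-368 + 322)²)*((-3*305))) = 1/(-433200 + (-46)²*(-915)) = -1/915/(-433200 + 2116) = -1/915/(-431084) = -1/431084*(-1/915) = 1/394441860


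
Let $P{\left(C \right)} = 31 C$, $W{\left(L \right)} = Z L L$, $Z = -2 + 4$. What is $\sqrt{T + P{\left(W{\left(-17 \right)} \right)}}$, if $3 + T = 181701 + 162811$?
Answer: $\sqrt{362427} \approx 602.02$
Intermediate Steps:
$T = 344509$ ($T = -3 + \left(181701 + 162811\right) = -3 + 344512 = 344509$)
$Z = 2$
$W{\left(L \right)} = 2 L^{2}$ ($W{\left(L \right)} = 2 L L = 2 L^{2}$)
$\sqrt{T + P{\left(W{\left(-17 \right)} \right)}} = \sqrt{344509 + 31 \cdot 2 \left(-17\right)^{2}} = \sqrt{344509 + 31 \cdot 2 \cdot 289} = \sqrt{344509 + 31 \cdot 578} = \sqrt{344509 + 17918} = \sqrt{362427}$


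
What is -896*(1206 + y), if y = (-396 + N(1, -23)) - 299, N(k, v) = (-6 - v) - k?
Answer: -472192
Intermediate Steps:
N(k, v) = -6 - k - v
y = -679 (y = (-396 + (-6 - 1*1 - 1*(-23))) - 299 = (-396 + (-6 - 1 + 23)) - 299 = (-396 + 16) - 299 = -380 - 299 = -679)
-896*(1206 + y) = -896*(1206 - 679) = -896*527 = -472192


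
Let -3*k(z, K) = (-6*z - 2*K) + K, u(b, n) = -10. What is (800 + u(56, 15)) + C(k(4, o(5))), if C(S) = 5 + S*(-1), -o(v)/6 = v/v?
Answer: 789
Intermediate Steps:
o(v) = -6 (o(v) = -6*v/v = -6*1 = -6)
k(z, K) = 2*z + K/3 (k(z, K) = -((-6*z - 2*K) + K)/3 = -(-K - 6*z)/3 = 2*z + K/3)
C(S) = 5 - S
(800 + u(56, 15)) + C(k(4, o(5))) = (800 - 10) + (5 - (2*4 + (⅓)*(-6))) = 790 + (5 - (8 - 2)) = 790 + (5 - 1*6) = 790 + (5 - 6) = 790 - 1 = 789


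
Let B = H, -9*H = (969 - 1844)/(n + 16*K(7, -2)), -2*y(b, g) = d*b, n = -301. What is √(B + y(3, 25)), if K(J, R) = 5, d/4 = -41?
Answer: √107940599/663 ≈ 15.670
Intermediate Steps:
d = -164 (d = 4*(-41) = -164)
y(b, g) = 82*b (y(b, g) = -(-82)*b = 82*b)
H = -875/1989 (H = -(969 - 1844)/(9*(-301 + 16*5)) = -(-875)/(9*(-301 + 80)) = -(-875)/(9*(-221)) = -(-875)*(-1)/(9*221) = -⅑*875/221 = -875/1989 ≈ -0.43992)
B = -875/1989 ≈ -0.43992
√(B + y(3, 25)) = √(-875/1989 + 82*3) = √(-875/1989 + 246) = √(488419/1989) = √107940599/663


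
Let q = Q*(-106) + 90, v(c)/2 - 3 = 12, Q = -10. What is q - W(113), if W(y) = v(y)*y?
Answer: -2240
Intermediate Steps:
v(c) = 30 (v(c) = 6 + 2*12 = 6 + 24 = 30)
q = 1150 (q = -10*(-106) + 90 = 1060 + 90 = 1150)
W(y) = 30*y
q - W(113) = 1150 - 30*113 = 1150 - 1*3390 = 1150 - 3390 = -2240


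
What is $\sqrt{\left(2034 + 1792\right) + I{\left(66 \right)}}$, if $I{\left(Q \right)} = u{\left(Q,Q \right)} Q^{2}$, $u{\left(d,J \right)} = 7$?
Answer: $\sqrt{34318} \approx 185.25$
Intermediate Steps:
$I{\left(Q \right)} = 7 Q^{2}$
$\sqrt{\left(2034 + 1792\right) + I{\left(66 \right)}} = \sqrt{\left(2034 + 1792\right) + 7 \cdot 66^{2}} = \sqrt{3826 + 7 \cdot 4356} = \sqrt{3826 + 30492} = \sqrt{34318}$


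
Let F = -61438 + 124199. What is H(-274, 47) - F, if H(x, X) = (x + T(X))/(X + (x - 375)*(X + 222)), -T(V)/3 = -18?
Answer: -5476964077/87267 ≈ -62761.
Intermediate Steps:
T(V) = 54 (T(V) = -3*(-18) = 54)
H(x, X) = (54 + x)/(X + (-375 + x)*(222 + X)) (H(x, X) = (x + 54)/(X + (x - 375)*(X + 222)) = (54 + x)/(X + (-375 + x)*(222 + X)))
F = 62761
H(-274, 47) - F = (54 - 274)/(-83250 - 374*47 + 222*(-274) + 47*(-274)) - 1*62761 = -220/(-83250 - 17578 - 60828 - 12878) - 62761 = -220/(-174534) - 62761 = -1/174534*(-220) - 62761 = 110/87267 - 62761 = -5476964077/87267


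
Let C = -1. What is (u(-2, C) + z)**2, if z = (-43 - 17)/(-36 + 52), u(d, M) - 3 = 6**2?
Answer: 19881/16 ≈ 1242.6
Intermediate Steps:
u(d, M) = 39 (u(d, M) = 3 + 6**2 = 3 + 36 = 39)
z = -15/4 (z = -60/16 = -60*1/16 = -15/4 ≈ -3.7500)
(u(-2, C) + z)**2 = (39 - 15/4)**2 = (141/4)**2 = 19881/16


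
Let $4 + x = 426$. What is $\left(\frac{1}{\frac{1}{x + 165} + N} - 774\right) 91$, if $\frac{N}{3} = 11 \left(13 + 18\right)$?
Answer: $- \frac{6042243493}{85786} \approx -70434.0$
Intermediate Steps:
$x = 422$ ($x = -4 + 426 = 422$)
$N = 1023$ ($N = 3 \cdot 11 \left(13 + 18\right) = 3 \cdot 11 \cdot 31 = 3 \cdot 341 = 1023$)
$\left(\frac{1}{\frac{1}{x + 165} + N} - 774\right) 91 = \left(\frac{1}{\frac{1}{422 + 165} + 1023} - 774\right) 91 = \left(\frac{1}{\frac{1}{587} + 1023} - 774\right) 91 = \left(\frac{1}{\frac{600502}{587}} - 774\right) 91 = \left(\frac{587}{600502} - 774\right) 91 = \left(- \frac{464787961}{600502}\right) 91 = - \frac{6042243493}{85786}$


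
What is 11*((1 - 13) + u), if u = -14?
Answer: -286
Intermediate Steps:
11*((1 - 13) + u) = 11*((1 - 13) - 14) = 11*(-12 - 14) = 11*(-26) = -286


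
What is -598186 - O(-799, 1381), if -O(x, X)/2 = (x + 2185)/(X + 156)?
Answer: -919409110/1537 ≈ -5.9818e+5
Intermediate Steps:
O(x, X) = -2*(2185 + x)/(156 + X) (O(x, X) = -2*(x + 2185)/(X + 156) = -2*(2185 + x)/(156 + X))
-598186 - O(-799, 1381) = -598186 - 2*(-2185 - 1*(-799))/(156 + 1381) = -598186 - 2*(-2185 + 799)/1537 = -598186 - 2*(-1386)/1537 = -598186 - 1*(-2772/1537) = -598186 + 2772/1537 = -919409110/1537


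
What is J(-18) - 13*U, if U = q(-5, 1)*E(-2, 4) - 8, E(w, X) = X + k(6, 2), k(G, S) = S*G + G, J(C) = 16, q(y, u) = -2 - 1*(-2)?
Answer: 120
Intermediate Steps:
q(y, u) = 0 (q(y, u) = -2 + 2 = 0)
k(G, S) = G + G*S (k(G, S) = G*S + G = G + G*S)
E(w, X) = 18 + X (E(w, X) = X + 6*(1 + 2) = X + 6*3 = X + 18 = 18 + X)
U = -8 (U = 0*(18 + 4) - 8 = 0*22 - 8 = 0 - 8 = -8)
J(-18) - 13*U = 16 - 13*(-8) = 16 + 104 = 120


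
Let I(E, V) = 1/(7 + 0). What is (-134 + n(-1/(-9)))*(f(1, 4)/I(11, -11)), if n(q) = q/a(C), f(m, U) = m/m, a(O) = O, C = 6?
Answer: -50645/54 ≈ -937.87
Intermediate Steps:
f(m, U) = 1
I(E, V) = ⅐ (I(E, V) = 1/7 = ⅐)
n(q) = q/6
(-134 + n(-1/(-9)))*(f(1, 4)/I(11, -11)) = (-134 + (-1/(-9))/6)*(1/(⅐)) = (-134 + (-1*(-⅑))/6)*(1*7) = (-134 + (⅙)*(⅑))*7 = (-134 + 1/54)*7 = -7235/54*7 = -50645/54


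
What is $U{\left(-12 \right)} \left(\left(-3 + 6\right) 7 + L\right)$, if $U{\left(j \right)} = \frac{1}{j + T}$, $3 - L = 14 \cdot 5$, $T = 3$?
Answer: $\frac{46}{9} \approx 5.1111$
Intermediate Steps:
$L = -67$ ($L = 3 - 14 \cdot 5 = 3 - 70 = -67$)
$U{\left(j \right)} = \frac{1}{3 + j}$ ($U{\left(j \right)} = \frac{1}{j + 3} = \frac{1}{3 + j}$)
$U{\left(-12 \right)} \left(\left(-3 + 6\right) 7 + L\right) = \frac{\left(-3 + 6\right) 7 - 67}{3 - 12} = \frac{3 \cdot 7 - 67}{-9} = - \frac{21 - 67}{9} = \left(- \frac{1}{9}\right) \left(-46\right) = \frac{46}{9}$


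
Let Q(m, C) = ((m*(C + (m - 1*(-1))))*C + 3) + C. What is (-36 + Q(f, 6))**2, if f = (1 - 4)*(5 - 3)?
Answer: 3969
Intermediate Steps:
f = -6 (f = -3*2 = -6)
Q(m, C) = 3 + C + C*m*(1 + C + m) (Q(m, C) = ((m*(C + (m + 1)))*C + 3) + C = ((m*(C + (1 + m)))*C + 3) + C = ((m*(1 + C + m))*C + 3) + C = (C*m*(1 + C + m) + 3) + C = (3 + C*m*(1 + C + m)) + C = 3 + C + C*m*(1 + C + m))
(-36 + Q(f, 6))**2 = (-36 + (3 + 6 + 6*(-6) + 6*(-6)**2 - 6*6**2))**2 = (-36 + (3 + 6 - 36 + 6*36 - 6*36))**2 = (-36 + (3 + 6 - 36 + 216 - 216))**2 = (-36 - 27)**2 = (-63)**2 = 3969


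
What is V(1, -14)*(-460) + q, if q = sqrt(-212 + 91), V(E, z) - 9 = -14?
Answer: 2300 + 11*I ≈ 2300.0 + 11.0*I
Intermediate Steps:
V(E, z) = -5 (V(E, z) = 9 - 14 = -5)
q = 11*I (q = sqrt(-121) = 11*I ≈ 11.0*I)
V(1, -14)*(-460) + q = -5*(-460) + 11*I = 2300 + 11*I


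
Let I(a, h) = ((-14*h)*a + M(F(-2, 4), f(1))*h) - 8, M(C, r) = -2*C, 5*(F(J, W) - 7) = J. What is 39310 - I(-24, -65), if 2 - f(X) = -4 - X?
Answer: 60300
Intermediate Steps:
F(J, W) = 7 + J/5
f(X) = 6 + X (f(X) = 2 - (-4 - X) = 2 + (4 + X) = 6 + X)
I(a, h) = -8 - 66*h/5 - 14*a*h (I(a, h) = ((-14*h)*a + (-2*(7 + (⅕)*(-2)))*h) - 8 = (-14*a*h + (-2*(7 - ⅖))*h) - 8 = (-14*a*h + (-2*33/5)*h) - 8 = (-14*a*h - 66*h/5) - 8 = (-66*h/5 - 14*a*h) - 8 = -8 - 66*h/5 - 14*a*h)
39310 - I(-24, -65) = 39310 - (-8 - 66/5*(-65) - 14*(-24)*(-65)) = 39310 - (-8 + 858 - 21840) = 39310 - 1*(-20990) = 39310 + 20990 = 60300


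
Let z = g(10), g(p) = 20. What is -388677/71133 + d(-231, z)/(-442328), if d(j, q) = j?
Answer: -437420581/80061368 ≈ -5.4636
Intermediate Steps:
z = 20
-388677/71133 + d(-231, z)/(-442328) = -388677/71133 - 231/(-442328) = -388677*1/71133 - 231*(-1/442328) = -989/181 + 231/442328 = -437420581/80061368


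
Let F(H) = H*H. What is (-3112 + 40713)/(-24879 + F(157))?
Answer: -37601/230 ≈ -163.48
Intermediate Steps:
F(H) = H²
(-3112 + 40713)/(-24879 + F(157)) = (-3112 + 40713)/(-24879 + 157²) = 37601/(-24879 + 24649) = 37601/(-230) = 37601*(-1/230) = -37601/230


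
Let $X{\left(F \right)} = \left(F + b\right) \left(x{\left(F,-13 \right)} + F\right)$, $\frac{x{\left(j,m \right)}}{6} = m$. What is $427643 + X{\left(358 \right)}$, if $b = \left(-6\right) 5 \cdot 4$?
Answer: $494283$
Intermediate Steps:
$b = -120$ ($b = \left(-30\right) 4 = -120$)
$x{\left(j,m \right)} = 6 m$
$X{\left(F \right)} = \left(-120 + F\right) \left(-78 + F\right)$ ($X{\left(F \right)} = \left(F - 120\right) \left(6 \left(-13\right) + F\right) = \left(-120 + F\right) \left(-78 + F\right)$)
$427643 + X{\left(358 \right)} = 427643 + \left(9360 + 358^{2} - 70884\right) = 427643 + \left(9360 + 128164 - 70884\right) = 427643 + 66640 = 494283$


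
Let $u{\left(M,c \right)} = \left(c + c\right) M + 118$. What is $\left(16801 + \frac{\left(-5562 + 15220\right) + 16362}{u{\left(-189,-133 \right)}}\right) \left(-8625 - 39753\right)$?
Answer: $- \frac{5119976852067}{6299} \approx -8.1282 \cdot 10^{8}$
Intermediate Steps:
$u{\left(M,c \right)} = 118 + 2 M c$ ($u{\left(M,c \right)} = 2 c M + 118 = 2 M c + 118 = 118 + 2 M c$)
$\left(16801 + \frac{\left(-5562 + 15220\right) + 16362}{u{\left(-189,-133 \right)}}\right) \left(-8625 - 39753\right) = \left(16801 + \frac{\left(-5562 + 15220\right) + 16362}{118 + 2 \left(-189\right) \left(-133\right)}\right) \left(-8625 - 39753\right) = \left(16801 + \frac{9658 + 16362}{118 + 50274}\right) \left(-48378\right) = \left(16801 + \frac{26020}{50392}\right) \left(-48378\right) = \left(16801 + 26020 \cdot \frac{1}{50392}\right) \left(-48378\right) = \left(16801 + \frac{6505}{12598}\right) \left(-48378\right) = \frac{211665503}{12598} \left(-48378\right) = - \frac{5119976852067}{6299}$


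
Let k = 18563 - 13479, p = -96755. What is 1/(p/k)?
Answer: -5084/96755 ≈ -0.052545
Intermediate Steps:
k = 5084
1/(p/k) = 1/(-96755/5084) = -5084/96755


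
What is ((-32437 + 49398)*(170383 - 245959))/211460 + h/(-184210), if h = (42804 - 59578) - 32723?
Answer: -108311062083/17868370 ≈ -6061.6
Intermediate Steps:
h = -49497 (h = -16774 - 32723 = -49497)
((-32437 + 49398)*(170383 - 245959))/211460 + h/(-184210) = ((-32437 + 49398)*(170383 - 245959))/211460 - 49497/(-184210) = (16961*(-75576))*(1/211460) - 49497*(-1/184210) = -1281844536*1/211460 + 49497/184210 = -320461134/52865 + 49497/184210 = -108311062083/17868370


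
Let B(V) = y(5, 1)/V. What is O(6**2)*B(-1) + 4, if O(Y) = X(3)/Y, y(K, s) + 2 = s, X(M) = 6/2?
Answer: 49/12 ≈ 4.0833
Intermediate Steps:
X(M) = 3 (X(M) = 6*(1/2) = 3)
y(K, s) = -2 + s
B(V) = -1/V (B(V) = (-2 + 1)/V = -1/V)
O(Y) = 3/Y
O(6**2)*B(-1) + 4 = (3/(6**2))*(-1/(-1)) + 4 = (3/36)*(-1*(-1)) + 4 = (3*(1/36))*1 + 4 = (1/12)*1 + 4 = 1/12 + 4 = 49/12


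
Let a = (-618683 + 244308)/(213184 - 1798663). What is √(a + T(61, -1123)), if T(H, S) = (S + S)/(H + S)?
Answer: √20572096757829218/93543261 ≈ 1.5333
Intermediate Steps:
a = 374375/1585479 (a = -374375/(-1585479) = -374375*(-1/1585479) = 374375/1585479 ≈ 0.23613)
T(H, S) = 2*S/(H + S) (T(H, S) = (2*S)/(H + S) = 2*S/(H + S))
√(a + T(61, -1123)) = √(374375/1585479 + 2*(-1123)/(61 - 1123)) = √(374375/1585479 + 2*(-1123)/(-1062)) = √(374375/1585479 + 2*(-1123)*(-1/1062)) = √(374375/1585479 + 1123/531) = √(659762014/280629783) = √20572096757829218/93543261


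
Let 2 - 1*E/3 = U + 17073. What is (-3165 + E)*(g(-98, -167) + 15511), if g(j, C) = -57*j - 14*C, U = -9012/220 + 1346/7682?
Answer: -53721335281692/42251 ≈ -1.2715e+9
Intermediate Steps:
U = -8616758/211255 (U = -9012*1/220 + 1346*(1/7682) = -2253/55 + 673/3841 = -8616758/211255 ≈ -40.788)
E = -10793152041/211255 (E = 6 - 3*(-8616758/211255 + 17073) = 6 - 3*3598139857/211255 = 6 - 10794419571/211255 = -10793152041/211255 ≈ -51091.)
(-3165 + E)*(g(-98, -167) + 15511) = (-3165 - 10793152041/211255)*((-57*(-98) - 14*(-167)) + 15511) = -11461774116*((5586 + 2338) + 15511)/211255 = -11461774116*(7924 + 15511)/211255 = -11461774116/211255*23435 = -53721335281692/42251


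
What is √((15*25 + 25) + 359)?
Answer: √759 ≈ 27.550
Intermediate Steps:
√((15*25 + 25) + 359) = √((375 + 25) + 359) = √(400 + 359) = √759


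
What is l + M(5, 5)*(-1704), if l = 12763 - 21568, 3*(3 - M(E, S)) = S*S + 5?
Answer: 3123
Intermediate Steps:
M(E, S) = 4/3 - S²/3 (M(E, S) = 3 - (S*S + 5)/3 = 3 - (S² + 5)/3 = 3 - (5 + S²)/3 = 3 + (-5/3 - S²/3) = 4/3 - S²/3)
l = -8805
l + M(5, 5)*(-1704) = -8805 + (4/3 - ⅓*5²)*(-1704) = -8805 + (4/3 - ⅓*25)*(-1704) = -8805 + (4/3 - 25/3)*(-1704) = -8805 - 7*(-1704) = -8805 + 11928 = 3123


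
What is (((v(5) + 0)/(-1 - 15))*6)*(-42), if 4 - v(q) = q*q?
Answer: -1323/4 ≈ -330.75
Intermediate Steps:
v(q) = 4 - q**2 (v(q) = 4 - q*q = 4 - q**2)
(((v(5) + 0)/(-1 - 15))*6)*(-42) = ((((4 - 1*5**2) + 0)/(-1 - 15))*6)*(-42) = ((((4 - 1*25) + 0)/(-16))*6)*(-42) = ((((4 - 25) + 0)*(-1/16))*6)*(-42) = (((-21 + 0)*(-1/16))*6)*(-42) = (-21*(-1/16)*6)*(-42) = ((21/16)*6)*(-42) = (63/8)*(-42) = -1323/4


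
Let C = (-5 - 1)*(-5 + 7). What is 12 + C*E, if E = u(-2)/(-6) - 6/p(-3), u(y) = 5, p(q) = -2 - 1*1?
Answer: -2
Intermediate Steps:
p(q) = -3 (p(q) = -2 - 1 = -3)
E = 7/6 (E = 5/(-6) - 6/(-3) = 5*(-1/6) - 6*(-1/3) = -5/6 + 2 = 7/6 ≈ 1.1667)
C = -12 (C = -6*2 = -12)
12 + C*E = 12 - 12*7/6 = 12 - 14 = -2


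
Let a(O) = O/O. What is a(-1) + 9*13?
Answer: 118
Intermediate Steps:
a(O) = 1
a(-1) + 9*13 = 1 + 9*13 = 1 + 117 = 118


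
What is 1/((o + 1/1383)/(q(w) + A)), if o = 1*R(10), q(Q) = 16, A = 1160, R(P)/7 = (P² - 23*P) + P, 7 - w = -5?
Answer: -1626408/1161719 ≈ -1.4000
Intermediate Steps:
w = 12 (w = 7 - 1*(-5) = 7 + 5 = 12)
R(P) = -154*P + 7*P² (R(P) = 7*((P² - 23*P) + P) = 7*(P² - 22*P) = -154*P + 7*P²)
o = -840 (o = 1*(7*10*(-22 + 10)) = 1*(7*10*(-12)) = 1*(-840) = -840)
1/((o + 1/1383)/(q(w) + A)) = 1/((-840 + 1/1383)/(16 + 1160)) = 1/((-840 + 1/1383)/1176) = 1/(-1161719/1383*1/1176) = 1/(-1161719/1626408) = -1626408/1161719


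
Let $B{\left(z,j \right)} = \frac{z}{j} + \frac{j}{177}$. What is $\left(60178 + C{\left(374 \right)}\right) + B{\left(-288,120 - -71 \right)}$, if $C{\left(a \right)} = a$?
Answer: $\frac{2047066969}{33807} \approx 60552.0$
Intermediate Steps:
$B{\left(z,j \right)} = \frac{j}{177} + \frac{z}{j}$ ($B{\left(z,j \right)} = \frac{z}{j} + j \frac{1}{177} = \frac{z}{j} + \frac{j}{177} = \frac{j}{177} + \frac{z}{j}$)
$\left(60178 + C{\left(374 \right)}\right) + B{\left(-288,120 - -71 \right)} = \left(60178 + 374\right) - \left(\frac{288}{120 - -71} - \frac{120 - -71}{177}\right) = 60552 - \left(\frac{288}{120 + 71} - \frac{120 + 71}{177}\right) = 60552 + \left(\frac{1}{177} \cdot 191 - \frac{288}{191}\right) = 60552 + \left(\frac{191}{177} - \frac{288}{191}\right) = 60552 - \frac{14495}{33807} = \frac{2047066969}{33807}$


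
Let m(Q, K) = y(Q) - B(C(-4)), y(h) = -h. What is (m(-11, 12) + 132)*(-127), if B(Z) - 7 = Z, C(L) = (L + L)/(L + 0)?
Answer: -17018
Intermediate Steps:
C(L) = 2 (C(L) = (2*L)/L = 2)
B(Z) = 7 + Z
m(Q, K) = -9 - Q (m(Q, K) = -Q - (7 + 2) = -Q - 1*9 = -Q - 9 = -9 - Q)
(m(-11, 12) + 132)*(-127) = ((-9 - 1*(-11)) + 132)*(-127) = ((-9 + 11) + 132)*(-127) = (2 + 132)*(-127) = 134*(-127) = -17018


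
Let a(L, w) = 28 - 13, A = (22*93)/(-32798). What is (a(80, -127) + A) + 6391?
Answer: 3388741/529 ≈ 6405.9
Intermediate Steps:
A = -33/529 (A = 2046*(-1/32798) = -33/529 ≈ -0.062382)
a(L, w) = 15
(a(80, -127) + A) + 6391 = (15 - 33/529) + 6391 = 7902/529 + 6391 = 3388741/529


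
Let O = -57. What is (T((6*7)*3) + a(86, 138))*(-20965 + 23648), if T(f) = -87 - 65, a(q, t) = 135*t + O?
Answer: 49423543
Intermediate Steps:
a(q, t) = -57 + 135*t (a(q, t) = 135*t - 57 = -57 + 135*t)
T(f) = -152
(T((6*7)*3) + a(86, 138))*(-20965 + 23648) = (-152 + (-57 + 135*138))*(-20965 + 23648) = (-152 + (-57 + 18630))*2683 = (-152 + 18573)*2683 = 18421*2683 = 49423543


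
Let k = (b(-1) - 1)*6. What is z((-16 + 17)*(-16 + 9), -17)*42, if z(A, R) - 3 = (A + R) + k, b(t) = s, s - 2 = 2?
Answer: -126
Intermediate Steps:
s = 4 (s = 2 + 2 = 4)
b(t) = 4
k = 18 (k = (4 - 1)*6 = 3*6 = 18)
z(A, R) = 21 + A + R (z(A, R) = 3 + ((A + R) + 18) = 3 + (18 + A + R) = 21 + A + R)
z((-16 + 17)*(-16 + 9), -17)*42 = (21 + (-16 + 17)*(-16 + 9) - 17)*42 = (21 + 1*(-7) - 17)*42 = (21 - 7 - 17)*42 = -3*42 = -126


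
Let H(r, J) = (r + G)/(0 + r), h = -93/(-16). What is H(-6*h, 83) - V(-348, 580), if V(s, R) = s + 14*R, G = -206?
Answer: -2166461/279 ≈ -7765.1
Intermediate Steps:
h = 93/16 (h = -93*(-1/16) = 93/16 ≈ 5.8125)
H(r, J) = (-206 + r)/r (H(r, J) = (r - 206)/(0 + r) = (-206 + r)/r)
H(-6*h, 83) - V(-348, 580) = (-206 - 6*93/16)/((-6*93/16)) - (-348 + 14*580) = (-206 - 279/8)/(-279/8) - (-348 + 8120) = -8/279*(-1927/8) - 1*7772 = 1927/279 - 7772 = -2166461/279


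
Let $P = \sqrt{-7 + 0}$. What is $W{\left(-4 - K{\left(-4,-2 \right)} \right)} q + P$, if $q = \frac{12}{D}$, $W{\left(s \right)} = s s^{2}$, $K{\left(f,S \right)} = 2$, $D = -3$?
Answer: $864 + i \sqrt{7} \approx 864.0 + 2.6458 i$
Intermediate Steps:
$W{\left(s \right)} = s^{3}$
$q = -4$ ($q = \frac{12}{-3} = 12 \left(- \frac{1}{3}\right) = -4$)
$P = i \sqrt{7}$ ($P = \sqrt{-7} = i \sqrt{7} \approx 2.6458 i$)
$W{\left(-4 - K{\left(-4,-2 \right)} \right)} q + P = \left(-4 - 2\right)^{3} \left(-4\right) + i \sqrt{7} = \left(-6\right)^{3} \left(-4\right) + i \sqrt{7} = \left(-216\right) \left(-4\right) + i \sqrt{7} = 864 + i \sqrt{7}$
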